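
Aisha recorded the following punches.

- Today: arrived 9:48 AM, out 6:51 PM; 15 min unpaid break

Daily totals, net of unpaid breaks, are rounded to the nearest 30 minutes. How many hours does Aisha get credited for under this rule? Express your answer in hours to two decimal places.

9.00 hours

Today: 9:48 AM–6:51 PM = 9 h 3 min − 15 min = 8 h 48 min → rounds to 9 h 0 min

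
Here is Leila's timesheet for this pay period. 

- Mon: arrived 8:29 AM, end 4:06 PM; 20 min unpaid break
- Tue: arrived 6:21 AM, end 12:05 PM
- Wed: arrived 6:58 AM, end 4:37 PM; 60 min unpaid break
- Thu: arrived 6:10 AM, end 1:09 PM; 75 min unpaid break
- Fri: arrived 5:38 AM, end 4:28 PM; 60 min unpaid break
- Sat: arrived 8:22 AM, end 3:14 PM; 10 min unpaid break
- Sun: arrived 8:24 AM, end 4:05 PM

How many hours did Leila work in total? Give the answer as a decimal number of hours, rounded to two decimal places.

Mon: 8:29 AM–4:06 PM = 7 h 37 min; less 20 min break → 7 h 17 min
Tue: 6:21 AM–12:05 PM = 5 h 44 min
Wed: 6:58 AM–4:37 PM = 9 h 39 min; less 60 min break → 8 h 39 min
Thu: 6:10 AM–1:09 PM = 6 h 59 min; less 75 min break → 5 h 44 min
Fri: 5:38 AM–4:28 PM = 10 h 50 min; less 60 min break → 9 h 50 min
Sat: 8:22 AM–3:14 PM = 6 h 52 min; less 10 min break → 6 h 42 min
Sun: 8:24 AM–4:05 PM = 7 h 41 min
Total: 7 h 17 min + 5 h 44 min + 8 h 39 min + 5 h 44 min + 9 h 50 min + 6 h 42 min + 7 h 41 min = 51 h 37 min.

51.62 hours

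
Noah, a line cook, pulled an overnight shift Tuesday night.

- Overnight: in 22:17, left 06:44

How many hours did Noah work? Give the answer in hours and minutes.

8 h 27 min

Overnight: 22:17 → midnight = 1 h 43 min; midnight → 06:44 = 6 h 44 min; span 8 h 27 min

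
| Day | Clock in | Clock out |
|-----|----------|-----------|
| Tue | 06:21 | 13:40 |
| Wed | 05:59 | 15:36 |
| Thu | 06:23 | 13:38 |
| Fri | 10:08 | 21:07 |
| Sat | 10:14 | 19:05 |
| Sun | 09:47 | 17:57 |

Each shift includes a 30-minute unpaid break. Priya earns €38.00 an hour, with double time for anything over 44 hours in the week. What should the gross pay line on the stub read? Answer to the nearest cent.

€2065.93

Tue: 06:21–13:40 = 7 h 19 min; less 30 min break → 6 h 49 min
Wed: 05:59–15:36 = 9 h 37 min; less 30 min break → 9 h 7 min
Thu: 06:23–13:38 = 7 h 15 min; less 30 min break → 6 h 45 min
Fri: 10:08–21:07 = 10 h 59 min; less 30 min break → 10 h 29 min
Sat: 10:14–19:05 = 8 h 51 min; less 30 min break → 8 h 21 min
Sun: 09:47–17:57 = 8 h 10 min; less 30 min break → 7 h 40 min
Total worked: 49 h 11 min = 2951 min.
Regular 44 h 0 min = 2640 min at €38.00/h; overtime 5 h 11 min = 311 min at €76.00/h.
Pay = (2640 × €38.00 + 311 × €76.00) ÷ 60 = €2065.93.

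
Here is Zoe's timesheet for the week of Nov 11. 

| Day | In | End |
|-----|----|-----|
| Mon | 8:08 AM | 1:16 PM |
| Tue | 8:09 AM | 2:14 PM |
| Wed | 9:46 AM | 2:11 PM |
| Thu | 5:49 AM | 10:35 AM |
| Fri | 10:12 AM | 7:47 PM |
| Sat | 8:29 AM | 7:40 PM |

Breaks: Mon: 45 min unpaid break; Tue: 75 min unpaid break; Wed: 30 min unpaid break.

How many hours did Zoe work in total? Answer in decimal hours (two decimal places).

38.67 hours

Mon: 8:08 AM–1:16 PM = 5 h 8 min; less 45 min break → 4 h 23 min
Tue: 8:09 AM–2:14 PM = 6 h 5 min; less 75 min break → 4 h 50 min
Wed: 9:46 AM–2:11 PM = 4 h 25 min; less 30 min break → 3 h 55 min
Thu: 5:49 AM–10:35 AM = 4 h 46 min
Fri: 10:12 AM–7:47 PM = 9 h 35 min
Sat: 8:29 AM–7:40 PM = 11 h 11 min
Total: 4 h 23 min + 4 h 50 min + 3 h 55 min + 4 h 46 min + 9 h 35 min + 11 h 11 min = 38 h 40 min.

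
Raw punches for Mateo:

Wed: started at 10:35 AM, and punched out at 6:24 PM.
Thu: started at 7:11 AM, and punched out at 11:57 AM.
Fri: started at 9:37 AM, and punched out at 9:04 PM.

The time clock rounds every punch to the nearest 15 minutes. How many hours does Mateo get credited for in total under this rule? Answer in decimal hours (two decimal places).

Wed: in 10:35 AM→10:30 AM, out 6:24 PM→6:30 PM; 8 h 0 min
Thu: in 7:11 AM→7:15 AM, out 11:57 AM→12:00 PM; 4 h 45 min
Fri: in 9:37 AM→9:30 AM, out 9:04 PM→9:00 PM; 11 h 30 min
Total credited: 24 h 15 min.

24.25 hours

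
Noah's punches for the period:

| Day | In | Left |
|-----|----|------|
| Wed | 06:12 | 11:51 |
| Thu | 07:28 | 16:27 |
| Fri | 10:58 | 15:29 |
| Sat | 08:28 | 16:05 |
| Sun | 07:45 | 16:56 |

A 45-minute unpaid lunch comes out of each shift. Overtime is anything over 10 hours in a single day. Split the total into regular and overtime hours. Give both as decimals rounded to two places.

Regular 32.20 hours, overtime 0.00 hours

Wed: 06:12–11:51 = 5 h 39 min; less 45 min break → 4 h 54 min
Thu: 07:28–16:27 = 8 h 59 min; less 45 min break → 8 h 14 min
Fri: 10:58–15:29 = 4 h 31 min; less 45 min break → 3 h 46 min
Sat: 08:28–16:05 = 7 h 37 min; less 45 min break → 6 h 52 min
Sun: 07:45–16:56 = 9 h 11 min; less 45 min break → 8 h 26 min
Wed reg 4 h 54 min / OT 0 h 0 min; Thu reg 8 h 14 min / OT 0 h 0 min; Fri reg 3 h 46 min / OT 0 h 0 min; Sat reg 6 h 52 min / OT 0 h 0 min; Sun reg 8 h 26 min / OT 0 h 0 min.
Totals: regular 32 h 12 min, overtime 0 h 0 min.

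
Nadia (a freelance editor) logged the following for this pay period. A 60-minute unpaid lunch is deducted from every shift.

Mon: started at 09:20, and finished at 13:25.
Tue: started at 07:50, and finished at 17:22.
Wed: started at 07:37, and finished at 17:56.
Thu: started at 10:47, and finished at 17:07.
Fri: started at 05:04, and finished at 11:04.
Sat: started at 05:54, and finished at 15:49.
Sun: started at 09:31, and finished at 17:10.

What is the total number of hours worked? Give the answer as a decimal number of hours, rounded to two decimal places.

46.83 hours

Mon: 09:20–13:25 = 4 h 5 min; less 60 min break → 3 h 5 min
Tue: 07:50–17:22 = 9 h 32 min; less 60 min break → 8 h 32 min
Wed: 07:37–17:56 = 10 h 19 min; less 60 min break → 9 h 19 min
Thu: 10:47–17:07 = 6 h 20 min; less 60 min break → 5 h 20 min
Fri: 05:04–11:04 = 6 h 0 min; less 60 min break → 5 h 0 min
Sat: 05:54–15:49 = 9 h 55 min; less 60 min break → 8 h 55 min
Sun: 09:31–17:10 = 7 h 39 min; less 60 min break → 6 h 39 min
Total: 3 h 5 min + 8 h 32 min + 9 h 19 min + 5 h 20 min + 5 h 0 min + 8 h 55 min + 6 h 39 min = 46 h 50 min.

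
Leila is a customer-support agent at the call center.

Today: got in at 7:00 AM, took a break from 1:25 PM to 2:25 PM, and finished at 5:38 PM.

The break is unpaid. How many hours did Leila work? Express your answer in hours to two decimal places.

9.63 hours

Today: 7:00 AM–5:38 PM = 10 h 38 min; less 60 min break → 9 h 38 min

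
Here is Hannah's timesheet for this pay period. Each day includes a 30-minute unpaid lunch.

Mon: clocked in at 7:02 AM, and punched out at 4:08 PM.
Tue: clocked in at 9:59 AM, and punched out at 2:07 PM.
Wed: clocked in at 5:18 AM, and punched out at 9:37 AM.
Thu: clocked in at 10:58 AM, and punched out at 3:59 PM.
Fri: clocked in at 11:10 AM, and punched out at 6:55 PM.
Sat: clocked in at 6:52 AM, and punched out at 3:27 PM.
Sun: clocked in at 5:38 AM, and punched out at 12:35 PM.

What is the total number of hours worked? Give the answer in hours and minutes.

Mon: 7:02 AM–4:08 PM = 9 h 6 min; less 30 min break → 8 h 36 min
Tue: 9:59 AM–2:07 PM = 4 h 8 min; less 30 min break → 3 h 38 min
Wed: 5:18 AM–9:37 AM = 4 h 19 min; less 30 min break → 3 h 49 min
Thu: 10:58 AM–3:59 PM = 5 h 1 min; less 30 min break → 4 h 31 min
Fri: 11:10 AM–6:55 PM = 7 h 45 min; less 30 min break → 7 h 15 min
Sat: 6:52 AM–3:27 PM = 8 h 35 min; less 30 min break → 8 h 5 min
Sun: 5:38 AM–12:35 PM = 6 h 57 min; less 30 min break → 6 h 27 min
Total: 8 h 36 min + 3 h 38 min + 3 h 49 min + 4 h 31 min + 7 h 15 min + 8 h 5 min + 6 h 27 min = 42 h 21 min.

42 h 21 min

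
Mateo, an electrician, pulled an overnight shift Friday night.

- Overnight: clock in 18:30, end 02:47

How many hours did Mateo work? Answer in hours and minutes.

Overnight: 18:30 → midnight = 5 h 30 min; midnight → 02:47 = 2 h 47 min; span 8 h 17 min

8 h 17 min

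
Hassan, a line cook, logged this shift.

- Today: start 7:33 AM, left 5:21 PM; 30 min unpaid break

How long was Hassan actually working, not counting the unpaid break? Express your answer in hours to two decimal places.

Today: 7:33 AM–5:21 PM = 9 h 48 min; less 30 min break → 9 h 18 min

9.30 hours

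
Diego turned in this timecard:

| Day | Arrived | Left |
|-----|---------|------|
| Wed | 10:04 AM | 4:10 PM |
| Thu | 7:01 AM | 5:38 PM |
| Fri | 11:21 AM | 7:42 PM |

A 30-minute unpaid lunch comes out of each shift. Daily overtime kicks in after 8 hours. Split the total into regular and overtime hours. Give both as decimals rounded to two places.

Regular 21.45 hours, overtime 2.12 hours

Wed: 10:04 AM–4:10 PM = 6 h 6 min; less 30 min break → 5 h 36 min
Thu: 7:01 AM–5:38 PM = 10 h 37 min; less 30 min break → 10 h 7 min
Fri: 11:21 AM–7:42 PM = 8 h 21 min; less 30 min break → 7 h 51 min
Wed reg 5 h 36 min / OT 0 h 0 min; Thu reg 8 h 0 min / OT 2 h 7 min; Fri reg 7 h 51 min / OT 0 h 0 min.
Totals: regular 21 h 27 min, overtime 2 h 7 min.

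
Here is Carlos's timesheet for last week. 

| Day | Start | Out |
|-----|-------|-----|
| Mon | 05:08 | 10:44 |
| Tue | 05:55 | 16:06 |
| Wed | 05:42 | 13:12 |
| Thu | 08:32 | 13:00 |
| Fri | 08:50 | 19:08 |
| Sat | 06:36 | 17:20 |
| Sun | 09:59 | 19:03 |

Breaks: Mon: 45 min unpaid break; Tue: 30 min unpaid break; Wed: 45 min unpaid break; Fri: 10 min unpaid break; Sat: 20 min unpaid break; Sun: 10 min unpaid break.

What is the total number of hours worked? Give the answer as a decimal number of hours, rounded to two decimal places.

Mon: 05:08–10:44 = 5 h 36 min; less 45 min break → 4 h 51 min
Tue: 05:55–16:06 = 10 h 11 min; less 30 min break → 9 h 41 min
Wed: 05:42–13:12 = 7 h 30 min; less 45 min break → 6 h 45 min
Thu: 08:32–13:00 = 4 h 28 min
Fri: 08:50–19:08 = 10 h 18 min; less 10 min break → 10 h 8 min
Sat: 06:36–17:20 = 10 h 44 min; less 20 min break → 10 h 24 min
Sun: 09:59–19:03 = 9 h 4 min; less 10 min break → 8 h 54 min
Total: 4 h 51 min + 9 h 41 min + 6 h 45 min + 4 h 28 min + 10 h 8 min + 10 h 24 min + 8 h 54 min = 55 h 11 min.

55.18 hours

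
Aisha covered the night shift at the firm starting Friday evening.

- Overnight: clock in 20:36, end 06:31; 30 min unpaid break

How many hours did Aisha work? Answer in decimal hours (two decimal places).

9.42 hours

Overnight: 20:36 → midnight = 3 h 24 min; midnight → 06:31 = 6 h 31 min; span 9 h 55 min; less 30 min break → 9 h 25 min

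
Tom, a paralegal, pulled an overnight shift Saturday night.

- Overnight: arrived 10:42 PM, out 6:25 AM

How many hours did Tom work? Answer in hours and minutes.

7 h 43 min

Overnight: 10:42 PM → midnight = 1 h 18 min; midnight → 6:25 AM = 6 h 25 min; span 7 h 43 min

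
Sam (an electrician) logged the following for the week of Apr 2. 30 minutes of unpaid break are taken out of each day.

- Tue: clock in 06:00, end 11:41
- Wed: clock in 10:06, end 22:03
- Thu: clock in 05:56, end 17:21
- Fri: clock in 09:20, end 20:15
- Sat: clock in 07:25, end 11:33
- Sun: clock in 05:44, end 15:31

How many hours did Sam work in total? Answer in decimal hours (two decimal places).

50.88 hours

Tue: 06:00–11:41 = 5 h 41 min; less 30 min break → 5 h 11 min
Wed: 10:06–22:03 = 11 h 57 min; less 30 min break → 11 h 27 min
Thu: 05:56–17:21 = 11 h 25 min; less 30 min break → 10 h 55 min
Fri: 09:20–20:15 = 10 h 55 min; less 30 min break → 10 h 25 min
Sat: 07:25–11:33 = 4 h 8 min; less 30 min break → 3 h 38 min
Sun: 05:44–15:31 = 9 h 47 min; less 30 min break → 9 h 17 min
Total: 5 h 11 min + 11 h 27 min + 10 h 55 min + 10 h 25 min + 3 h 38 min + 9 h 17 min = 50 h 53 min.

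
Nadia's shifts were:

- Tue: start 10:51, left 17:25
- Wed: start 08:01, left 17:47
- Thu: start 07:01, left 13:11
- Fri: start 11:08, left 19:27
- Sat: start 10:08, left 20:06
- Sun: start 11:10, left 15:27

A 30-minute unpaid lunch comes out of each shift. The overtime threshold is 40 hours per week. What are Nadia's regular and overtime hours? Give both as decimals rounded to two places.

Tue: 10:51–17:25 = 6 h 34 min; less 30 min break → 6 h 4 min
Wed: 08:01–17:47 = 9 h 46 min; less 30 min break → 9 h 16 min
Thu: 07:01–13:11 = 6 h 10 min; less 30 min break → 5 h 40 min
Fri: 11:08–19:27 = 8 h 19 min; less 30 min break → 7 h 49 min
Sat: 10:08–20:06 = 9 h 58 min; less 30 min break → 9 h 28 min
Sun: 11:10–15:27 = 4 h 17 min; less 30 min break → 3 h 47 min
Total worked: 42 h 4 min = 42.07 h.
Threshold 40 h → overtime 2 h 4 min, regular 40 h 0 min.

Regular 40.00 hours, overtime 2.07 hours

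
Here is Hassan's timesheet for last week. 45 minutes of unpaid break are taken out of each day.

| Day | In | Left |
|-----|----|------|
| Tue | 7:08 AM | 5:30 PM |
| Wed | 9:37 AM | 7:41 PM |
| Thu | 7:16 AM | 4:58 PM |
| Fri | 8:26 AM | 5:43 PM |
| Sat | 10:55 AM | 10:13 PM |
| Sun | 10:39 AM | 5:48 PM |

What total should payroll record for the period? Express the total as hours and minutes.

Tue: 7:08 AM–5:30 PM = 10 h 22 min; less 45 min break → 9 h 37 min
Wed: 9:37 AM–7:41 PM = 10 h 4 min; less 45 min break → 9 h 19 min
Thu: 7:16 AM–4:58 PM = 9 h 42 min; less 45 min break → 8 h 57 min
Fri: 8:26 AM–5:43 PM = 9 h 17 min; less 45 min break → 8 h 32 min
Sat: 10:55 AM–10:13 PM = 11 h 18 min; less 45 min break → 10 h 33 min
Sun: 10:39 AM–5:48 PM = 7 h 9 min; less 45 min break → 6 h 24 min
Total: 9 h 37 min + 9 h 19 min + 8 h 57 min + 8 h 32 min + 10 h 33 min + 6 h 24 min = 53 h 22 min.

53 h 22 min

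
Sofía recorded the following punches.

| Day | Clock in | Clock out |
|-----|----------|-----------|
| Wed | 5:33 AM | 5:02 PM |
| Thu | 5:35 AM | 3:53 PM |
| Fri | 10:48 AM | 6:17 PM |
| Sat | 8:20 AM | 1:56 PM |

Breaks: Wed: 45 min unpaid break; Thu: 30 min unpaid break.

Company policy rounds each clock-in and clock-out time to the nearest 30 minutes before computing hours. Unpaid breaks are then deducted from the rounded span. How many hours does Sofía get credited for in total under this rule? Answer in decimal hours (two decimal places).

Wed: in 5:33 AM→5:30 AM, out 5:02 PM→5:00 PM; 11 h 30 min − 45 min = 10 h 45 min
Thu: in 5:35 AM→5:30 AM, out 3:53 PM→4:00 PM; 10 h 30 min − 30 min = 10 h 0 min
Fri: in 10:48 AM→11:00 AM, out 6:17 PM→6:30 PM; 7 h 30 min
Sat: in 8:20 AM→8:30 AM, out 1:56 PM→2:00 PM; 5 h 30 min
Total credited: 33 h 45 min.

33.75 hours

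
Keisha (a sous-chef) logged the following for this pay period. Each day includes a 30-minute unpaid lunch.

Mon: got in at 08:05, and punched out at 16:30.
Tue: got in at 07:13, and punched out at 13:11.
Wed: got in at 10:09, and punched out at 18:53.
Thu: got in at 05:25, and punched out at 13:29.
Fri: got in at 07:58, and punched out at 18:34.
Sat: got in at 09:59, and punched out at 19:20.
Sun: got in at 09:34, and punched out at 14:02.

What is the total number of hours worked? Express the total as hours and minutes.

52 h 6 min

Mon: 08:05–16:30 = 8 h 25 min; less 30 min break → 7 h 55 min
Tue: 07:13–13:11 = 5 h 58 min; less 30 min break → 5 h 28 min
Wed: 10:09–18:53 = 8 h 44 min; less 30 min break → 8 h 14 min
Thu: 05:25–13:29 = 8 h 4 min; less 30 min break → 7 h 34 min
Fri: 07:58–18:34 = 10 h 36 min; less 30 min break → 10 h 6 min
Sat: 09:59–19:20 = 9 h 21 min; less 30 min break → 8 h 51 min
Sun: 09:34–14:02 = 4 h 28 min; less 30 min break → 3 h 58 min
Total: 7 h 55 min + 5 h 28 min + 8 h 14 min + 7 h 34 min + 10 h 6 min + 8 h 51 min + 3 h 58 min = 52 h 6 min.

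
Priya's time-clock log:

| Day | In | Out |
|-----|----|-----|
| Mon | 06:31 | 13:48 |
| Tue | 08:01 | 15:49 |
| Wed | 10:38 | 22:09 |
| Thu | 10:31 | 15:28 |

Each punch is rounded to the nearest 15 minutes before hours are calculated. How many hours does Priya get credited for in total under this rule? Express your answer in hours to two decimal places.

Mon: in 06:31→06:30, out 13:48→13:45; 7 h 15 min
Tue: in 08:01→08:00, out 15:49→15:45; 7 h 45 min
Wed: in 10:38→10:45, out 22:09→22:15; 11 h 30 min
Thu: in 10:31→10:30, out 15:28→15:30; 5 h 0 min
Total credited: 31 h 30 min.

31.50 hours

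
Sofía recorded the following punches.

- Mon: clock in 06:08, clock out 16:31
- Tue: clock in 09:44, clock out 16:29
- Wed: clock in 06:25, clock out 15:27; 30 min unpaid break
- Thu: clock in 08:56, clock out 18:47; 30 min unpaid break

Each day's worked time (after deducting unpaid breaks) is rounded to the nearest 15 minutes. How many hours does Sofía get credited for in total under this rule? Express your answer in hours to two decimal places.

Mon: 06:08–16:31 = 10 h 23 min → rounds to 10 h 30 min
Tue: 09:44–16:29 = 6 h 45 min → rounds to 6 h 45 min
Wed: 06:25–15:27 = 9 h 2 min − 30 min = 8 h 32 min → rounds to 8 h 30 min
Thu: 08:56–18:47 = 9 h 51 min − 30 min = 9 h 21 min → rounds to 9 h 15 min
Total credited: 35 h 0 min.

35.00 hours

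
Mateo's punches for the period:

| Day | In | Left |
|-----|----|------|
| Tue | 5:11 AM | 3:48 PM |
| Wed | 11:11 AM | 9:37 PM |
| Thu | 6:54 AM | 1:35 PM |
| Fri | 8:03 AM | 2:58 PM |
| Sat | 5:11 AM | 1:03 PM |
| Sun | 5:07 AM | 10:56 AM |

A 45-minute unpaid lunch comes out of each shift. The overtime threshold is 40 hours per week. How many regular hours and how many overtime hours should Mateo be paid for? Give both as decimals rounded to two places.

Regular 40.00 hours, overtime 3.83 hours

Tue: 5:11 AM–3:48 PM = 10 h 37 min; less 45 min break → 9 h 52 min
Wed: 11:11 AM–9:37 PM = 10 h 26 min; less 45 min break → 9 h 41 min
Thu: 6:54 AM–1:35 PM = 6 h 41 min; less 45 min break → 5 h 56 min
Fri: 8:03 AM–2:58 PM = 6 h 55 min; less 45 min break → 6 h 10 min
Sat: 5:11 AM–1:03 PM = 7 h 52 min; less 45 min break → 7 h 7 min
Sun: 5:07 AM–10:56 AM = 5 h 49 min; less 45 min break → 5 h 4 min
Total worked: 43 h 50 min = 43.83 h.
Threshold 40 h → overtime 3 h 50 min, regular 40 h 0 min.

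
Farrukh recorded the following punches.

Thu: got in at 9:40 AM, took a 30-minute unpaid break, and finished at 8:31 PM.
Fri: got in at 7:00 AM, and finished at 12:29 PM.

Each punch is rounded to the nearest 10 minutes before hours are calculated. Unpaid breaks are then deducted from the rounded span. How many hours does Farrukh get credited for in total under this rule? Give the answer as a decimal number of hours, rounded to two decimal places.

15.83 hours

Thu: in 9:40 AM→9:40 AM, out 8:31 PM→8:30 PM; 10 h 50 min − 30 min = 10 h 20 min
Fri: in 7:00 AM→7:00 AM, out 12:29 PM→12:30 PM; 5 h 30 min
Total credited: 15 h 50 min.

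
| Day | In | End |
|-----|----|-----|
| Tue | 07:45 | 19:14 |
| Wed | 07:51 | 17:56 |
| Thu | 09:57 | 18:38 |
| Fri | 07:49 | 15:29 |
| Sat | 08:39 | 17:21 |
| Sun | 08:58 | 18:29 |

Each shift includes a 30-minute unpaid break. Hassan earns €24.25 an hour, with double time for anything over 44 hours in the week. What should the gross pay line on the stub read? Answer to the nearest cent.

Tue: 07:45–19:14 = 11 h 29 min; less 30 min break → 10 h 59 min
Wed: 07:51–17:56 = 10 h 5 min; less 30 min break → 9 h 35 min
Thu: 09:57–18:38 = 8 h 41 min; less 30 min break → 8 h 11 min
Fri: 07:49–15:29 = 7 h 40 min; less 30 min break → 7 h 10 min
Sat: 08:39–17:21 = 8 h 42 min; less 30 min break → 8 h 12 min
Sun: 08:58–18:29 = 9 h 31 min; less 30 min break → 9 h 1 min
Total worked: 53 h 8 min = 3188 min.
Regular 44 h 0 min = 2640 min at €24.25/h; overtime 9 h 8 min = 548 min at €48.50/h.
Pay = (2640 × €24.25 + 548 × €48.50) ÷ 60 = €1509.97.

€1509.97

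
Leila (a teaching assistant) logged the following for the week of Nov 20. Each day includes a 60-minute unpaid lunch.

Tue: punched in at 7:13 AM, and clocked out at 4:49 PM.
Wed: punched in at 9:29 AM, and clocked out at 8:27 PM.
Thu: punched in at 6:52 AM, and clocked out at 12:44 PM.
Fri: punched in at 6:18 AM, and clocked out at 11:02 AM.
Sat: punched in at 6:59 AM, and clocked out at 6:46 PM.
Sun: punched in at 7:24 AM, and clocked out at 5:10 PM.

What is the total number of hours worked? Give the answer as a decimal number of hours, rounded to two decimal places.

46.72 hours

Tue: 7:13 AM–4:49 PM = 9 h 36 min; less 60 min break → 8 h 36 min
Wed: 9:29 AM–8:27 PM = 10 h 58 min; less 60 min break → 9 h 58 min
Thu: 6:52 AM–12:44 PM = 5 h 52 min; less 60 min break → 4 h 52 min
Fri: 6:18 AM–11:02 AM = 4 h 44 min; less 60 min break → 3 h 44 min
Sat: 6:59 AM–6:46 PM = 11 h 47 min; less 60 min break → 10 h 47 min
Sun: 7:24 AM–5:10 PM = 9 h 46 min; less 60 min break → 8 h 46 min
Total: 8 h 36 min + 9 h 58 min + 4 h 52 min + 3 h 44 min + 10 h 47 min + 8 h 46 min = 46 h 43 min.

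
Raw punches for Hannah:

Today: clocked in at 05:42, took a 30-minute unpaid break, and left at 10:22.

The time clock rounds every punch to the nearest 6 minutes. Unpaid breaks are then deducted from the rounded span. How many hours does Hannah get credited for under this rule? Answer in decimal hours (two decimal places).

4.20 hours

Today: in 05:42→05:42, out 10:22→10:24; 4 h 42 min − 30 min = 4 h 12 min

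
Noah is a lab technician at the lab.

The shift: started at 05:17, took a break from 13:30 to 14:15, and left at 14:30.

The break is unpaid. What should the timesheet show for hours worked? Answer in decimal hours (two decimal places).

8.47 hours

The shift: 05:17–14:30 = 9 h 13 min; less 45 min break → 8 h 28 min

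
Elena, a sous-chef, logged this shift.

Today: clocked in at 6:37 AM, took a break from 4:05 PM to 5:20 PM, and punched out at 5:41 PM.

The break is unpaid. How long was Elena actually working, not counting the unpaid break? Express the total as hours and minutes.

Today: 6:37 AM–5:41 PM = 11 h 4 min; less 75 min break → 9 h 49 min

9 h 49 min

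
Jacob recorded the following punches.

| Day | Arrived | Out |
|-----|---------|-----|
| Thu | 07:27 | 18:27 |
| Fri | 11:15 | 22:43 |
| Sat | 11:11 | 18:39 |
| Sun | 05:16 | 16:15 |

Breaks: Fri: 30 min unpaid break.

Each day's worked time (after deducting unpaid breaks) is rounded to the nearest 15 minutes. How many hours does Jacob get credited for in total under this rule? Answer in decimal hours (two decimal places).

40.50 hours

Thu: 07:27–18:27 = 11 h 0 min → rounds to 11 h 0 min
Fri: 11:15–22:43 = 11 h 28 min − 30 min = 10 h 58 min → rounds to 11 h 0 min
Sat: 11:11–18:39 = 7 h 28 min → rounds to 7 h 30 min
Sun: 05:16–16:15 = 10 h 59 min → rounds to 11 h 0 min
Total credited: 40 h 30 min.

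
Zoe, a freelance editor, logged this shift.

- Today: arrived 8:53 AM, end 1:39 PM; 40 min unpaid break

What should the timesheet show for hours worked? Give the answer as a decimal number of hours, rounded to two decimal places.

4.10 hours

Today: 8:53 AM–1:39 PM = 4 h 46 min; less 40 min break → 4 h 6 min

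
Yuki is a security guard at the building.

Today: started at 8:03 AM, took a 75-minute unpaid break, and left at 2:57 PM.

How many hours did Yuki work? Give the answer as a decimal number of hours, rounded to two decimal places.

Today: 8:03 AM–2:57 PM = 6 h 54 min; less 75 min break → 5 h 39 min

5.65 hours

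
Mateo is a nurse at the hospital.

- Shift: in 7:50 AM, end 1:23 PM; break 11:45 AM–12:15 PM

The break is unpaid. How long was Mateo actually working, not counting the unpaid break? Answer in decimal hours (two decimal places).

Shift: 7:50 AM–1:23 PM = 5 h 33 min; less 30 min break → 5 h 3 min

5.05 hours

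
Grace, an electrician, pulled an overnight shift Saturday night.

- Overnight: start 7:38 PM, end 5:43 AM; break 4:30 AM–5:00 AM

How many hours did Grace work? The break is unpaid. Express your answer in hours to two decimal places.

9.58 hours

Overnight: 7:38 PM → midnight = 4 h 22 min; midnight → 5:43 AM = 5 h 43 min; span 10 h 5 min; less 30 min break → 9 h 35 min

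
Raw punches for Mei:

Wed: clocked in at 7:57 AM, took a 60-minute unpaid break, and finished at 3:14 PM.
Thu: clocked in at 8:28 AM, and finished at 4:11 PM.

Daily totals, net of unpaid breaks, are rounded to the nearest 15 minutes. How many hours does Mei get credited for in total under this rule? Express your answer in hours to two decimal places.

Wed: 7:57 AM–3:14 PM = 7 h 17 min − 60 min = 6 h 17 min → rounds to 6 h 15 min
Thu: 8:28 AM–4:11 PM = 7 h 43 min → rounds to 7 h 45 min
Total credited: 14 h 0 min.

14.00 hours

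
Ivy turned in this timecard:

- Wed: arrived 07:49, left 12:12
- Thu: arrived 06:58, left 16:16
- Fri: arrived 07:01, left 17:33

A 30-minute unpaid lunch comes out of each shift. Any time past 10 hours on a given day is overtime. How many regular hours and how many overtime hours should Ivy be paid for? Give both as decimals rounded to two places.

Wed: 07:49–12:12 = 4 h 23 min; less 30 min break → 3 h 53 min
Thu: 06:58–16:16 = 9 h 18 min; less 30 min break → 8 h 48 min
Fri: 07:01–17:33 = 10 h 32 min; less 30 min break → 10 h 2 min
Wed reg 3 h 53 min / OT 0 h 0 min; Thu reg 8 h 48 min / OT 0 h 0 min; Fri reg 10 h 0 min / OT 0 h 2 min.
Totals: regular 22 h 41 min, overtime 0 h 2 min.

Regular 22.68 hours, overtime 0.03 hours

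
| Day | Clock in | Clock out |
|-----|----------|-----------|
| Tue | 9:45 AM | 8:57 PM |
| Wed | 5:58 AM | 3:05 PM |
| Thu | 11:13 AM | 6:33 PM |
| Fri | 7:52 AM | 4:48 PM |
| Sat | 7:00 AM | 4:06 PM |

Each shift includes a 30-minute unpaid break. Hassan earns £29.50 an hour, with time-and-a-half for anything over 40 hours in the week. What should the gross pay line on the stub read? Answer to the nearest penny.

£1320.86

Tue: 9:45 AM–8:57 PM = 11 h 12 min; less 30 min break → 10 h 42 min
Wed: 5:58 AM–3:05 PM = 9 h 7 min; less 30 min break → 8 h 37 min
Thu: 11:13 AM–6:33 PM = 7 h 20 min; less 30 min break → 6 h 50 min
Fri: 7:52 AM–4:48 PM = 8 h 56 min; less 30 min break → 8 h 26 min
Sat: 7:00 AM–4:06 PM = 9 h 6 min; less 30 min break → 8 h 36 min
Total worked: 43 h 11 min = 2591 min.
Regular 40 h 0 min = 2400 min at £29.50/h; overtime 3 h 11 min = 191 min at £44.25/h.
Pay = (2400 × £29.50 + 191 × £44.25) ÷ 60 = £1320.86.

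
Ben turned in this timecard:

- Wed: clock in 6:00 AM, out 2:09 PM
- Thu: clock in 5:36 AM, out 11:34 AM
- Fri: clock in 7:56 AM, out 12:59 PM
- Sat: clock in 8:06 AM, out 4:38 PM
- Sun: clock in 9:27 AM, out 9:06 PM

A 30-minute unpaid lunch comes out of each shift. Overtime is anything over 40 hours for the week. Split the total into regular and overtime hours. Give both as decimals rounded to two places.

Regular 36.85 hours, overtime 0.00 hours

Wed: 6:00 AM–2:09 PM = 8 h 9 min; less 30 min break → 7 h 39 min
Thu: 5:36 AM–11:34 AM = 5 h 58 min; less 30 min break → 5 h 28 min
Fri: 7:56 AM–12:59 PM = 5 h 3 min; less 30 min break → 4 h 33 min
Sat: 8:06 AM–4:38 PM = 8 h 32 min; less 30 min break → 8 h 2 min
Sun: 9:27 AM–9:06 PM = 11 h 39 min; less 30 min break → 11 h 9 min
Total worked: 36 h 51 min = 36.85 h.
Threshold 40 h → overtime 0 h 0 min, regular 36 h 51 min.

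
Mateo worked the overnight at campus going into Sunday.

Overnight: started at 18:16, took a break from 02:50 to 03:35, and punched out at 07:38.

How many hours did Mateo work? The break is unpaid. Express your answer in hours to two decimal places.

Overnight: 18:16 → midnight = 5 h 44 min; midnight → 07:38 = 7 h 38 min; span 13 h 22 min; less 45 min break → 12 h 37 min

12.62 hours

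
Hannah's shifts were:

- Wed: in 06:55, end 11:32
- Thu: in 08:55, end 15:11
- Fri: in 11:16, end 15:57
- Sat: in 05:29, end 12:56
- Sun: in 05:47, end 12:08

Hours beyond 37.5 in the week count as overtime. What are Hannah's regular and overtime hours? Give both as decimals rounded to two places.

Regular 29.37 hours, overtime 0.00 hours

Wed: 06:55–11:32 = 4 h 37 min
Thu: 08:55–15:11 = 6 h 16 min
Fri: 11:16–15:57 = 4 h 41 min
Sat: 05:29–12:56 = 7 h 27 min
Sun: 05:47–12:08 = 6 h 21 min
Total worked: 29 h 22 min = 29.37 h.
Threshold 37.5 h → overtime 0 h 0 min, regular 29 h 22 min.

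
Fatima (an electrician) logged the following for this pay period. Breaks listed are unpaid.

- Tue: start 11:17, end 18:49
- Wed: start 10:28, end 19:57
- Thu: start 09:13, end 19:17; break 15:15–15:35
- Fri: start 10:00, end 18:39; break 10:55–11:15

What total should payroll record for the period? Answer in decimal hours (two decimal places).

Tue: 11:17–18:49 = 7 h 32 min
Wed: 10:28–19:57 = 9 h 29 min
Thu: 09:13–19:17 = 10 h 4 min; less 20 min break → 9 h 44 min
Fri: 10:00–18:39 = 8 h 39 min; less 20 min break → 8 h 19 min
Total: 7 h 32 min + 9 h 29 min + 9 h 44 min + 8 h 19 min = 35 h 4 min.

35.07 hours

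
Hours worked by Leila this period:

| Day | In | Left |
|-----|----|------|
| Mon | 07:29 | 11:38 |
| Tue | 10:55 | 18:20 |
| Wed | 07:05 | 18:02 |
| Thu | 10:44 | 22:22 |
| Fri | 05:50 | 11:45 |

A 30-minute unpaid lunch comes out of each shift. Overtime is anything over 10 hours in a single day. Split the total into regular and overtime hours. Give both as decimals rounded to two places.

Regular 35.98 hours, overtime 1.58 hours

Mon: 07:29–11:38 = 4 h 9 min; less 30 min break → 3 h 39 min
Tue: 10:55–18:20 = 7 h 25 min; less 30 min break → 6 h 55 min
Wed: 07:05–18:02 = 10 h 57 min; less 30 min break → 10 h 27 min
Thu: 10:44–22:22 = 11 h 38 min; less 30 min break → 11 h 8 min
Fri: 05:50–11:45 = 5 h 55 min; less 30 min break → 5 h 25 min
Mon reg 3 h 39 min / OT 0 h 0 min; Tue reg 6 h 55 min / OT 0 h 0 min; Wed reg 10 h 0 min / OT 0 h 27 min; Thu reg 10 h 0 min / OT 1 h 8 min; Fri reg 5 h 25 min / OT 0 h 0 min.
Totals: regular 35 h 59 min, overtime 1 h 35 min.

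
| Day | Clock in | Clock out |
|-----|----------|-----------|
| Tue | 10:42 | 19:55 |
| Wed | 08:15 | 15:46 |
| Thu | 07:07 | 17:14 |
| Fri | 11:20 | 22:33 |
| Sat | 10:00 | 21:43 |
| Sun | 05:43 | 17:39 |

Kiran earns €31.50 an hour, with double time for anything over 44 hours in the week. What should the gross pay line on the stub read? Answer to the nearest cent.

€2502.15

Tue: 10:42–19:55 = 9 h 13 min
Wed: 08:15–15:46 = 7 h 31 min
Thu: 07:07–17:14 = 10 h 7 min
Fri: 11:20–22:33 = 11 h 13 min
Sat: 10:00–21:43 = 11 h 43 min
Sun: 05:43–17:39 = 11 h 56 min
Total worked: 61 h 43 min = 3703 min.
Regular 44 h 0 min = 2640 min at €31.50/h; overtime 17 h 43 min = 1063 min at €63.00/h.
Pay = (2640 × €31.50 + 1063 × €63.00) ÷ 60 = €2502.15.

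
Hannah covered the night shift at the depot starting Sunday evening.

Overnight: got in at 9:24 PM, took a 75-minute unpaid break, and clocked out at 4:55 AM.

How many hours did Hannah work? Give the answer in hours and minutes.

6 h 16 min

Overnight: 9:24 PM → midnight = 2 h 36 min; midnight → 4:55 AM = 4 h 55 min; span 7 h 31 min; less 75 min break → 6 h 16 min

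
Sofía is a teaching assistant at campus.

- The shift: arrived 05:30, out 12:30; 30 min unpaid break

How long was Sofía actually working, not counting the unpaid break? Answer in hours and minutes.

The shift: 05:30–12:30 = 7 h 0 min; less 30 min break → 6 h 30 min

6 h 30 min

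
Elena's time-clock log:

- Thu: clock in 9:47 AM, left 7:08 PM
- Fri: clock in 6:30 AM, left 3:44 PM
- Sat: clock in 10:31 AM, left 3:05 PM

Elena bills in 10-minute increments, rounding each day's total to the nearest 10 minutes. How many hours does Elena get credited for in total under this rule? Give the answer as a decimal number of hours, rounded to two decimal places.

Thu: 9:47 AM–7:08 PM = 9 h 21 min → rounds to 9 h 20 min
Fri: 6:30 AM–3:44 PM = 9 h 14 min → rounds to 9 h 10 min
Sat: 10:31 AM–3:05 PM = 4 h 34 min → rounds to 4 h 30 min
Total credited: 23 h 0 min.

23.00 hours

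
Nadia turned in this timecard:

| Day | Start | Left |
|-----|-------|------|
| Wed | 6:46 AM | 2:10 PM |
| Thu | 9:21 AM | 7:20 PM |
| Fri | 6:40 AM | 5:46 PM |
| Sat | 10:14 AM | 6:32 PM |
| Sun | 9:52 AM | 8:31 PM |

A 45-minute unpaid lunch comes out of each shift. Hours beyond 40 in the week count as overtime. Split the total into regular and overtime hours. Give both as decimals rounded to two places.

Regular 40.00 hours, overtime 3.68 hours

Wed: 6:46 AM–2:10 PM = 7 h 24 min; less 45 min break → 6 h 39 min
Thu: 9:21 AM–7:20 PM = 9 h 59 min; less 45 min break → 9 h 14 min
Fri: 6:40 AM–5:46 PM = 11 h 6 min; less 45 min break → 10 h 21 min
Sat: 10:14 AM–6:32 PM = 8 h 18 min; less 45 min break → 7 h 33 min
Sun: 9:52 AM–8:31 PM = 10 h 39 min; less 45 min break → 9 h 54 min
Total worked: 43 h 41 min = 43.68 h.
Threshold 40 h → overtime 3 h 41 min, regular 40 h 0 min.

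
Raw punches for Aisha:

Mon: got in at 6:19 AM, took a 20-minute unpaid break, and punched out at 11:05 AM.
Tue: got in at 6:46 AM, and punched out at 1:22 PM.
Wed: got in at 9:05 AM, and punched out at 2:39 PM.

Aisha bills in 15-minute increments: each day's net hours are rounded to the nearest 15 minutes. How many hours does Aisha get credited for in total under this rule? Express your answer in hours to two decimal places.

16.50 hours

Mon: 6:19 AM–11:05 AM = 4 h 46 min − 20 min = 4 h 26 min → rounds to 4 h 30 min
Tue: 6:46 AM–1:22 PM = 6 h 36 min → rounds to 6 h 30 min
Wed: 9:05 AM–2:39 PM = 5 h 34 min → rounds to 5 h 30 min
Total credited: 16 h 30 min.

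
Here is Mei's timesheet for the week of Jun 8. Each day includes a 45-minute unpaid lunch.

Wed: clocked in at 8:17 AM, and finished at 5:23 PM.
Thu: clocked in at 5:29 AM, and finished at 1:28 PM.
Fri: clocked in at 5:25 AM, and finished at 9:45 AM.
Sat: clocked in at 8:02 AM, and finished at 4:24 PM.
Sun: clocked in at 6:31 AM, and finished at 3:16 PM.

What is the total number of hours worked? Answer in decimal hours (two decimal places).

34.78 hours

Wed: 8:17 AM–5:23 PM = 9 h 6 min; less 45 min break → 8 h 21 min
Thu: 5:29 AM–1:28 PM = 7 h 59 min; less 45 min break → 7 h 14 min
Fri: 5:25 AM–9:45 AM = 4 h 20 min; less 45 min break → 3 h 35 min
Sat: 8:02 AM–4:24 PM = 8 h 22 min; less 45 min break → 7 h 37 min
Sun: 6:31 AM–3:16 PM = 8 h 45 min; less 45 min break → 8 h 0 min
Total: 8 h 21 min + 7 h 14 min + 3 h 35 min + 7 h 37 min + 8 h 0 min = 34 h 47 min.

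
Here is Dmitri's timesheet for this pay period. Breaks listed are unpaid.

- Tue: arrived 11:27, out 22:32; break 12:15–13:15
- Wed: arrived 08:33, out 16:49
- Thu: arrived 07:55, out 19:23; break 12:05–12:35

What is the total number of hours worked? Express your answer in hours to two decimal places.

Tue: 11:27–22:32 = 11 h 5 min; less 60 min break → 10 h 5 min
Wed: 08:33–16:49 = 8 h 16 min
Thu: 07:55–19:23 = 11 h 28 min; less 30 min break → 10 h 58 min
Total: 10 h 5 min + 8 h 16 min + 10 h 58 min = 29 h 19 min.

29.32 hours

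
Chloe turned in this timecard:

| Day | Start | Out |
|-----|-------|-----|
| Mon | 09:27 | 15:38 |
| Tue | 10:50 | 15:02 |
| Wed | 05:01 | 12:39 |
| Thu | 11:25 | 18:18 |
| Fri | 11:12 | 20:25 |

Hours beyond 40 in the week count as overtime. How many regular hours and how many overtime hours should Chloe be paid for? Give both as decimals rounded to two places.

Regular 34.12 hours, overtime 0.00 hours

Mon: 09:27–15:38 = 6 h 11 min
Tue: 10:50–15:02 = 4 h 12 min
Wed: 05:01–12:39 = 7 h 38 min
Thu: 11:25–18:18 = 6 h 53 min
Fri: 11:12–20:25 = 9 h 13 min
Total worked: 34 h 7 min = 34.12 h.
Threshold 40 h → overtime 0 h 0 min, regular 34 h 7 min.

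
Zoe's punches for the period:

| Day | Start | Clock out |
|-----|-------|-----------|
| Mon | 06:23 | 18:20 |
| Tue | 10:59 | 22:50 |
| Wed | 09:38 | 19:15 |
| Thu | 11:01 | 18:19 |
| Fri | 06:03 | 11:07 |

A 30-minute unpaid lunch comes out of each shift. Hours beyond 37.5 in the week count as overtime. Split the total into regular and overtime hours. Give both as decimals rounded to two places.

Regular 37.50 hours, overtime 5.78 hours

Mon: 06:23–18:20 = 11 h 57 min; less 30 min break → 11 h 27 min
Tue: 10:59–22:50 = 11 h 51 min; less 30 min break → 11 h 21 min
Wed: 09:38–19:15 = 9 h 37 min; less 30 min break → 9 h 7 min
Thu: 11:01–18:19 = 7 h 18 min; less 30 min break → 6 h 48 min
Fri: 06:03–11:07 = 5 h 4 min; less 30 min break → 4 h 34 min
Total worked: 43 h 17 min = 43.28 h.
Threshold 37.5 h → overtime 5 h 47 min, regular 37 h 30 min.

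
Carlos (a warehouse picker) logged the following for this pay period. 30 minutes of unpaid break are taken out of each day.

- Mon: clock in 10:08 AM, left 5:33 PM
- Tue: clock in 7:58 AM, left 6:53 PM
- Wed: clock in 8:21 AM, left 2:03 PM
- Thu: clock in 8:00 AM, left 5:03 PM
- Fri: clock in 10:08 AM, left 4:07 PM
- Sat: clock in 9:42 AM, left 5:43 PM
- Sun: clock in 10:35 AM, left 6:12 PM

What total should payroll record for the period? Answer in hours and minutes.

51 h 12 min

Mon: 10:08 AM–5:33 PM = 7 h 25 min; less 30 min break → 6 h 55 min
Tue: 7:58 AM–6:53 PM = 10 h 55 min; less 30 min break → 10 h 25 min
Wed: 8:21 AM–2:03 PM = 5 h 42 min; less 30 min break → 5 h 12 min
Thu: 8:00 AM–5:03 PM = 9 h 3 min; less 30 min break → 8 h 33 min
Fri: 10:08 AM–4:07 PM = 5 h 59 min; less 30 min break → 5 h 29 min
Sat: 9:42 AM–5:43 PM = 8 h 1 min; less 30 min break → 7 h 31 min
Sun: 10:35 AM–6:12 PM = 7 h 37 min; less 30 min break → 7 h 7 min
Total: 6 h 55 min + 10 h 25 min + 5 h 12 min + 8 h 33 min + 5 h 29 min + 7 h 31 min + 7 h 7 min = 51 h 12 min.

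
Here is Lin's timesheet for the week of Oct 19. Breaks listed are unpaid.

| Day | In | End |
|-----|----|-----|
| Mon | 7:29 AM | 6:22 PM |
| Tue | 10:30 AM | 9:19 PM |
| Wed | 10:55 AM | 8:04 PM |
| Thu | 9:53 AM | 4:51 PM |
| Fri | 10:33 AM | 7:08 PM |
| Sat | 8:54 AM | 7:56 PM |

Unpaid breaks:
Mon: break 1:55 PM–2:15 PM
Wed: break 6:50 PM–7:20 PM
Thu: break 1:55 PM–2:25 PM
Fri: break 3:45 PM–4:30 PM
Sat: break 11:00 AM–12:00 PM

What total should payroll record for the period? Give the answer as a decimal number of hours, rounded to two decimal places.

54.35 hours

Mon: 7:29 AM–6:22 PM = 10 h 53 min; less 20 min break → 10 h 33 min
Tue: 10:30 AM–9:19 PM = 10 h 49 min
Wed: 10:55 AM–8:04 PM = 9 h 9 min; less 30 min break → 8 h 39 min
Thu: 9:53 AM–4:51 PM = 6 h 58 min; less 30 min break → 6 h 28 min
Fri: 10:33 AM–7:08 PM = 8 h 35 min; less 45 min break → 7 h 50 min
Sat: 8:54 AM–7:56 PM = 11 h 2 min; less 60 min break → 10 h 2 min
Total: 10 h 33 min + 10 h 49 min + 8 h 39 min + 6 h 28 min + 7 h 50 min + 10 h 2 min = 54 h 21 min.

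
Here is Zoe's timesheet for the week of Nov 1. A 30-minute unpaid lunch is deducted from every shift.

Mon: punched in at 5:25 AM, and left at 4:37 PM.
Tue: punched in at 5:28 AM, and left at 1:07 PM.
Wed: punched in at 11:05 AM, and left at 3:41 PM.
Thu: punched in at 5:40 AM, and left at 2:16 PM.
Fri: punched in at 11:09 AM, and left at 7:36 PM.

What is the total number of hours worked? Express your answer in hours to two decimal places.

Mon: 5:25 AM–4:37 PM = 11 h 12 min; less 30 min break → 10 h 42 min
Tue: 5:28 AM–1:07 PM = 7 h 39 min; less 30 min break → 7 h 9 min
Wed: 11:05 AM–3:41 PM = 4 h 36 min; less 30 min break → 4 h 6 min
Thu: 5:40 AM–2:16 PM = 8 h 36 min; less 30 min break → 8 h 6 min
Fri: 11:09 AM–7:36 PM = 8 h 27 min; less 30 min break → 7 h 57 min
Total: 10 h 42 min + 7 h 9 min + 4 h 6 min + 8 h 6 min + 7 h 57 min = 38 h 0 min.

38.00 hours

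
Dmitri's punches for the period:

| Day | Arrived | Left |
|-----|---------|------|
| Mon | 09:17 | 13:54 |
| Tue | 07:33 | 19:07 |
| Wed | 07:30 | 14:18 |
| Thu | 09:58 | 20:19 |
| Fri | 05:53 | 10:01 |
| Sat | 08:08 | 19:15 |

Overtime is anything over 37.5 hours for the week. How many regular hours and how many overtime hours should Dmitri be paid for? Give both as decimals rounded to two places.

Regular 37.50 hours, overtime 11.08 hours

Mon: 09:17–13:54 = 4 h 37 min
Tue: 07:33–19:07 = 11 h 34 min
Wed: 07:30–14:18 = 6 h 48 min
Thu: 09:58–20:19 = 10 h 21 min
Fri: 05:53–10:01 = 4 h 8 min
Sat: 08:08–19:15 = 11 h 7 min
Total worked: 48 h 35 min = 48.58 h.
Threshold 37.5 h → overtime 11 h 5 min, regular 37 h 30 min.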